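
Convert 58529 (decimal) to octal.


Divide by 8 repeatedly:
58529 ÷ 8 = 7316 remainder 1
7316 ÷ 8 = 914 remainder 4
914 ÷ 8 = 114 remainder 2
114 ÷ 8 = 14 remainder 2
14 ÷ 8 = 1 remainder 6
1 ÷ 8 = 0 remainder 1
Reading remainders bottom-up:
= 0o162241


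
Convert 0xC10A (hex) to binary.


Each hex digit → 4 binary bits:
  C = 1100
  1 = 0001
  0 = 0000
  A = 1010
Concatenate: 1100 0001 0000 1010
= 1100000100001010


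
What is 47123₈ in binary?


Each octal digit → 3 binary bits:
  4 = 100
  7 = 111
  1 = 001
  2 = 010
  3 = 011
Concatenate: 100 111 001 010 011
= 100111001010011


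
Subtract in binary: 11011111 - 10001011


Align and subtract column by column (LSB to MSB, borrowing when needed):
  11011111
- 10001011
  --------
  col 0: (1 - 0 borrow-in) - 1 → 1 - 1 = 0, borrow out 0
  col 1: (1 - 0 borrow-in) - 1 → 1 - 1 = 0, borrow out 0
  col 2: (1 - 0 borrow-in) - 0 → 1 - 0 = 1, borrow out 0
  col 3: (1 - 0 borrow-in) - 1 → 1 - 1 = 0, borrow out 0
  col 4: (1 - 0 borrow-in) - 0 → 1 - 0 = 1, borrow out 0
  col 5: (0 - 0 borrow-in) - 0 → 0 - 0 = 0, borrow out 0
  col 6: (1 - 0 borrow-in) - 0 → 1 - 0 = 1, borrow out 0
  col 7: (1 - 0 borrow-in) - 1 → 1 - 1 = 0, borrow out 0
Reading bits MSB→LSB: 01010100
Strip leading zeros: 1010100
= 1010100


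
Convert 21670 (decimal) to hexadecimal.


Divide by 16 repeatedly:
21670 ÷ 16 = 1354 remainder 6 (6)
1354 ÷ 16 = 84 remainder 10 (A)
84 ÷ 16 = 5 remainder 4 (4)
5 ÷ 16 = 0 remainder 5 (5)
Reading remainders bottom-up:
= 0x54A6


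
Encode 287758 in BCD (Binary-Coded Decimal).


Each digit → 4-bit binary:
  2 → 0010
  8 → 1000
  7 → 0111
  7 → 0111
  5 → 0101
  8 → 1000
= 0010 1000 0111 0111 0101 1000


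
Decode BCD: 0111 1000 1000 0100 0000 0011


Each 4-bit group → digit:
  0111 → 7
  1000 → 8
  1000 → 8
  0100 → 4
  0000 → 0
  0011 → 3
= 788403


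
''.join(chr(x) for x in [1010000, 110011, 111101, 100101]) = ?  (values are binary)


Codes (binary): 1010000 110011 111101 100101
Per-code ASCII lookup:
  1010000 = 80  (range 65-90: uppercase, 80 - 65 = 15) → 'P'
  110011 = 51  (range 48-57: digits, 51 - 48 = 3) → '3'
  111101 = 61  (special character) → '='
  100101 = 37  (special character) → '%'
= 'P3=%'


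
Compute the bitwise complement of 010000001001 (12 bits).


Original: 010000001001
Invert all bits:
  bit 0: 0 → 1
  bit 1: 1 → 0
  bit 2: 0 → 1
  bit 3: 0 → 1
  bit 4: 0 → 1
  bit 5: 0 → 1
  bit 6: 0 → 1
  bit 7: 0 → 1
  bit 8: 1 → 0
  bit 9: 0 → 1
  bit 10: 0 → 1
  bit 11: 1 → 0
= 101111110110


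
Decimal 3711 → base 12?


Divide by 12 repeatedly:
3711 ÷ 12 = 309 remainder 3
309 ÷ 12 = 25 remainder 9
25 ÷ 12 = 2 remainder 1
2 ÷ 12 = 0 remainder 2
Reading remainders bottom-up:
= 2193


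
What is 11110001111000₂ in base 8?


Group into 3-bit groups: 011110001111000
  011 = 3
  110 = 6
  001 = 1
  111 = 7
  000 = 0
= 0o36170


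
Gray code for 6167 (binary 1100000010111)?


Binary: 1100000010111
Gray code: G = B XOR (B >> 1)
B >> 1 = 0110000001011
1100000010111 XOR 0110000001011:
  1 XOR 0 = 1
  1 XOR 1 = 0
  0 XOR 1 = 1
  0 XOR 0 = 0
  0 XOR 0 = 0
  0 XOR 0 = 0
  0 XOR 0 = 0
  0 XOR 0 = 0
  1 XOR 0 = 1
  0 XOR 1 = 1
  1 XOR 0 = 1
  1 XOR 1 = 0
  1 XOR 1 = 0
= 1010000011100


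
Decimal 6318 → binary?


Divide by 2 repeatedly:
6318 ÷ 2 = 3159 remainder 0
3159 ÷ 2 = 1579 remainder 1
1579 ÷ 2 = 789 remainder 1
789 ÷ 2 = 394 remainder 1
394 ÷ 2 = 197 remainder 0
197 ÷ 2 = 98 remainder 1
98 ÷ 2 = 49 remainder 0
49 ÷ 2 = 24 remainder 1
24 ÷ 2 = 12 remainder 0
12 ÷ 2 = 6 remainder 0
6 ÷ 2 = 3 remainder 0
3 ÷ 2 = 1 remainder 1
1 ÷ 2 = 0 remainder 1
Reading remainders bottom-up:
= 1100010101110


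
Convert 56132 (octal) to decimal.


Positional values:
Position 0: 2 × 8^0 = 2
Position 1: 3 × 8^1 = 24
Position 2: 1 × 8^2 = 64
Position 3: 6 × 8^3 = 3072
Position 4: 5 × 8^4 = 20480
Sum = 2 + 24 + 64 + 3072 + 20480
= 23642


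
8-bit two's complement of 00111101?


Original: 00111101
Step 1 - Invert all bits: 11000010
Step 2 - Add 1: 11000010 + 1
= 11000011 (represents -61)


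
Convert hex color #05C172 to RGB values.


Hex: #05C172
R = 05₁₆ = 5
G = C1₁₆ = 193
B = 72₁₆ = 114
= RGB(5, 193, 114)


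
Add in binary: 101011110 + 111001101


Align and add column by column (LSB to MSB, carry propagating):
  0101011110
+ 0111001101
  ----------
  col 0: 0 + 1 + 0 (carry in) = 1 → bit 1, carry out 0
  col 1: 1 + 0 + 0 (carry in) = 1 → bit 1, carry out 0
  col 2: 1 + 1 + 0 (carry in) = 2 → bit 0, carry out 1
  col 3: 1 + 1 + 1 (carry in) = 3 → bit 1, carry out 1
  col 4: 1 + 0 + 1 (carry in) = 2 → bit 0, carry out 1
  col 5: 0 + 0 + 1 (carry in) = 1 → bit 1, carry out 0
  col 6: 1 + 1 + 0 (carry in) = 2 → bit 0, carry out 1
  col 7: 0 + 1 + 1 (carry in) = 2 → bit 0, carry out 1
  col 8: 1 + 1 + 1 (carry in) = 3 → bit 1, carry out 1
  col 9: 0 + 0 + 1 (carry in) = 1 → bit 1, carry out 0
Reading bits MSB→LSB: 1100101011
Strip leading zeros: 1100101011
= 1100101011


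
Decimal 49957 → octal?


Divide by 8 repeatedly:
49957 ÷ 8 = 6244 remainder 5
6244 ÷ 8 = 780 remainder 4
780 ÷ 8 = 97 remainder 4
97 ÷ 8 = 12 remainder 1
12 ÷ 8 = 1 remainder 4
1 ÷ 8 = 0 remainder 1
Reading remainders bottom-up:
= 0o141445


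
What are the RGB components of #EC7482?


Hex: #EC7482
R = EC₁₆ = 236
G = 74₁₆ = 116
B = 82₁₆ = 130
= RGB(236, 116, 130)


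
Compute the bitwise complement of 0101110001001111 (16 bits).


Original: 0101110001001111
Invert all bits:
  bit 0: 0 → 1
  bit 1: 1 → 0
  bit 2: 0 → 1
  bit 3: 1 → 0
  bit 4: 1 → 0
  bit 5: 1 → 0
  bit 6: 0 → 1
  bit 7: 0 → 1
  bit 8: 0 → 1
  bit 9: 1 → 0
  bit 10: 0 → 1
  bit 11: 0 → 1
  bit 12: 1 → 0
  bit 13: 1 → 0
  bit 14: 1 → 0
  bit 15: 1 → 0
= 1010001110110000


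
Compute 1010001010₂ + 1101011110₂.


Align and add column by column (LSB to MSB, carry propagating):
  01010001010
+ 01101011110
  -----------
  col 0: 0 + 0 + 0 (carry in) = 0 → bit 0, carry out 0
  col 1: 1 + 1 + 0 (carry in) = 2 → bit 0, carry out 1
  col 2: 0 + 1 + 1 (carry in) = 2 → bit 0, carry out 1
  col 3: 1 + 1 + 1 (carry in) = 3 → bit 1, carry out 1
  col 4: 0 + 1 + 1 (carry in) = 2 → bit 0, carry out 1
  col 5: 0 + 0 + 1 (carry in) = 1 → bit 1, carry out 0
  col 6: 0 + 1 + 0 (carry in) = 1 → bit 1, carry out 0
  col 7: 1 + 0 + 0 (carry in) = 1 → bit 1, carry out 0
  col 8: 0 + 1 + 0 (carry in) = 1 → bit 1, carry out 0
  col 9: 1 + 1 + 0 (carry in) = 2 → bit 0, carry out 1
  col 10: 0 + 0 + 1 (carry in) = 1 → bit 1, carry out 0
Reading bits MSB→LSB: 10111101000
Strip leading zeros: 10111101000
= 10111101000


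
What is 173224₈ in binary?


Each octal digit → 3 binary bits:
  1 = 001
  7 = 111
  3 = 011
  2 = 010
  2 = 010
  4 = 100
Concatenate: 001 111 011 010 010 100
= 001111011010010100


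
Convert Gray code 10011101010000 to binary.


Gray code: 10011101010000
MSB stays the same: 1
Each subsequent bit = prev_binary XOR current_gray:
  B[1] = 1 XOR 0 = 1
  B[2] = 1 XOR 0 = 1
  B[3] = 1 XOR 1 = 0
  B[4] = 0 XOR 1 = 1
  B[5] = 1 XOR 1 = 0
  B[6] = 0 XOR 0 = 0
  B[7] = 0 XOR 1 = 1
  B[8] = 1 XOR 0 = 1
  B[9] = 1 XOR 1 = 0
  B[10] = 0 XOR 0 = 0
  B[11] = 0 XOR 0 = 0
  B[12] = 0 XOR 0 = 0
  B[13] = 0 XOR 0 = 0
= 11101001100000 (14944 decimal)


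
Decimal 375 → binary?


Divide by 2 repeatedly:
375 ÷ 2 = 187 remainder 1
187 ÷ 2 = 93 remainder 1
93 ÷ 2 = 46 remainder 1
46 ÷ 2 = 23 remainder 0
23 ÷ 2 = 11 remainder 1
11 ÷ 2 = 5 remainder 1
5 ÷ 2 = 2 remainder 1
2 ÷ 2 = 1 remainder 0
1 ÷ 2 = 0 remainder 1
Reading remainders bottom-up:
= 101110111


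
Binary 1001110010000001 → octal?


Group into 3-bit groups: 001001110010000001
  001 = 1
  001 = 1
  110 = 6
  010 = 2
  000 = 0
  001 = 1
= 0o116201


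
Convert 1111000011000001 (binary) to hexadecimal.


Group into 4-bit nibbles: 1111000011000001
  1111 = F
  0000 = 0
  1100 = C
  0001 = 1
= 0xF0C1


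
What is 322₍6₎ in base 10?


Positional values (base 6):
  2 × 6^0 = 2 × 1 = 2
  2 × 6^1 = 2 × 6 = 12
  3 × 6^2 = 3 × 36 = 108
Sum = 2 + 12 + 108
= 122


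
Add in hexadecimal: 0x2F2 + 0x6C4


Align and add column by column (LSB to MSB, each column mod 16 with carry):
  02F2
+ 06C4
  ----
  col 0: 2(2) + 4(4) + 0 (carry in) = 6 → 6(6), carry out 0
  col 1: F(15) + C(12) + 0 (carry in) = 27 → B(11), carry out 1
  col 2: 2(2) + 6(6) + 1 (carry in) = 9 → 9(9), carry out 0
  col 3: 0(0) + 0(0) + 0 (carry in) = 0 → 0(0), carry out 0
Reading digits MSB→LSB: 09B6
Strip leading zeros: 9B6
= 0x9B6


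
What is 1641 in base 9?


Divide by 9 repeatedly:
1641 ÷ 9 = 182 remainder 3
182 ÷ 9 = 20 remainder 2
20 ÷ 9 = 2 remainder 2
2 ÷ 9 = 0 remainder 2
Reading remainders bottom-up:
= 2223


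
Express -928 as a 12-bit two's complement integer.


Original: 001110100000
Step 1 - Invert all bits: 110001011111
Step 2 - Add 1: 110001011111 + 1
= 110001100000 (represents -928)


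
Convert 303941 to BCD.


Each digit → 4-bit binary:
  3 → 0011
  0 → 0000
  3 → 0011
  9 → 1001
  4 → 0100
  1 → 0001
= 0011 0000 0011 1001 0100 0001


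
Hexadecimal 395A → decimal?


Positional values:
Position 0: A × 16^0 = 10 × 1 = 10
Position 1: 5 × 16^1 = 5 × 16 = 80
Position 2: 9 × 16^2 = 9 × 256 = 2304
Position 3: 3 × 16^3 = 3 × 4096 = 12288
Sum = 10 + 80 + 2304 + 12288
= 14682


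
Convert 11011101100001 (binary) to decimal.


Positional values:
Bit 0: 1 × 2^0 = 1
Bit 5: 1 × 2^5 = 32
Bit 6: 1 × 2^6 = 64
Bit 8: 1 × 2^8 = 256
Bit 9: 1 × 2^9 = 512
Bit 10: 1 × 2^10 = 1024
Bit 12: 1 × 2^12 = 4096
Bit 13: 1 × 2^13 = 8192
Sum = 1 + 32 + 64 + 256 + 512 + 1024 + 4096 + 8192
= 14177


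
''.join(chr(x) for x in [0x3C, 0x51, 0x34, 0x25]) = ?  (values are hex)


Codes (hex): 0x3C 0x51 0x34 0x25
Per-code ASCII lookup:
  0x3C = 60  (special character) → '<'
  0x51 = 81  (range 65-90: uppercase, 81 - 65 = 16) → 'Q'
  0x34 = 52  (range 48-57: digits, 52 - 48 = 4) → '4'
  0x25 = 37  (special character) → '%'
= '<Q4%'


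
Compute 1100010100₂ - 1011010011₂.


Align and subtract column by column (LSB to MSB, borrowing when needed):
  1100010100
- 1011010011
  ----------
  col 0: (0 - 0 borrow-in) - 1 → borrow from next column: (0+2) - 1 = 1, borrow out 1
  col 1: (0 - 1 borrow-in) - 1 → borrow from next column: (-1+2) - 1 = 0, borrow out 1
  col 2: (1 - 1 borrow-in) - 0 → 0 - 0 = 0, borrow out 0
  col 3: (0 - 0 borrow-in) - 0 → 0 - 0 = 0, borrow out 0
  col 4: (1 - 0 borrow-in) - 1 → 1 - 1 = 0, borrow out 0
  col 5: (0 - 0 borrow-in) - 0 → 0 - 0 = 0, borrow out 0
  col 6: (0 - 0 borrow-in) - 1 → borrow from next column: (0+2) - 1 = 1, borrow out 1
  col 7: (0 - 1 borrow-in) - 1 → borrow from next column: (-1+2) - 1 = 0, borrow out 1
  col 8: (1 - 1 borrow-in) - 0 → 0 - 0 = 0, borrow out 0
  col 9: (1 - 0 borrow-in) - 1 → 1 - 1 = 0, borrow out 0
Reading bits MSB→LSB: 0001000001
Strip leading zeros: 1000001
= 1000001


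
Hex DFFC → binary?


Each hex digit → 4 binary bits:
  D = 1101
  F = 1111
  F = 1111
  C = 1100
Concatenate: 1101 1111 1111 1100
= 1101111111111100


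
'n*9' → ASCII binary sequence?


String: 'n*9'  (3 characters)
Per-character ASCII lookup:
  'n': lowercase starts at 97: 'n' = 97 + 13 = 110 → 1101110
  '*': special character: '*' = 42 → 101010
  '9': digits start at 48: '9' = 48 + 9 = 57 → 111001
= 1101110 101010 111001


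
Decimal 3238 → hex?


Divide by 16 repeatedly:
3238 ÷ 16 = 202 remainder 6 (6)
202 ÷ 16 = 12 remainder 10 (A)
12 ÷ 16 = 0 remainder 12 (C)
Reading remainders bottom-up:
= 0xCA6


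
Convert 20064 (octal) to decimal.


Positional values:
Position 0: 4 × 8^0 = 4
Position 1: 6 × 8^1 = 48
Position 2: 0 × 8^2 = 0
Position 3: 0 × 8^3 = 0
Position 4: 2 × 8^4 = 8192
Sum = 4 + 48 + 0 + 0 + 8192
= 8244


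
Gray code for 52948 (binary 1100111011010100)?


Binary: 1100111011010100
Gray code: G = B XOR (B >> 1)
B >> 1 = 0110011101101010
1100111011010100 XOR 0110011101101010:
  1 XOR 0 = 1
  1 XOR 1 = 0
  0 XOR 1 = 1
  0 XOR 0 = 0
  1 XOR 0 = 1
  1 XOR 1 = 0
  1 XOR 1 = 0
  0 XOR 1 = 1
  1 XOR 0 = 1
  1 XOR 1 = 0
  0 XOR 1 = 1
  1 XOR 0 = 1
  0 XOR 1 = 1
  1 XOR 0 = 1
  0 XOR 1 = 1
  0 XOR 0 = 0
= 1010100110111110


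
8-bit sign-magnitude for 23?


Sign bit: 0 (positive)
Magnitude: 23 = 0010111
= 00010111


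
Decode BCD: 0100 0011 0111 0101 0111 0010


Each 4-bit group → digit:
  0100 → 4
  0011 → 3
  0111 → 7
  0101 → 5
  0111 → 7
  0010 → 2
= 437572


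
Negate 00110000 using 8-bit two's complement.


Original: 00110000
Step 1 - Invert all bits: 11001111
Step 2 - Add 1: 11001111 + 1
= 11010000 (represents -48)


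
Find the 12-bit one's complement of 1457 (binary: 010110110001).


Original: 010110110001
Invert all bits:
  bit 0: 0 → 1
  bit 1: 1 → 0
  bit 2: 0 → 1
  bit 3: 1 → 0
  bit 4: 1 → 0
  bit 5: 0 → 1
  bit 6: 1 → 0
  bit 7: 1 → 0
  bit 8: 0 → 1
  bit 9: 0 → 1
  bit 10: 0 → 1
  bit 11: 1 → 0
= 101001001110


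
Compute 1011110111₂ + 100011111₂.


Align and add column by column (LSB to MSB, carry propagating):
  01011110111
+ 00100011111
  -----------
  col 0: 1 + 1 + 0 (carry in) = 2 → bit 0, carry out 1
  col 1: 1 + 1 + 1 (carry in) = 3 → bit 1, carry out 1
  col 2: 1 + 1 + 1 (carry in) = 3 → bit 1, carry out 1
  col 3: 0 + 1 + 1 (carry in) = 2 → bit 0, carry out 1
  col 4: 1 + 1 + 1 (carry in) = 3 → bit 1, carry out 1
  col 5: 1 + 0 + 1 (carry in) = 2 → bit 0, carry out 1
  col 6: 1 + 0 + 1 (carry in) = 2 → bit 0, carry out 1
  col 7: 1 + 0 + 1 (carry in) = 2 → bit 0, carry out 1
  col 8: 0 + 1 + 1 (carry in) = 2 → bit 0, carry out 1
  col 9: 1 + 0 + 1 (carry in) = 2 → bit 0, carry out 1
  col 10: 0 + 0 + 1 (carry in) = 1 → bit 1, carry out 0
Reading bits MSB→LSB: 10000010110
Strip leading zeros: 10000010110
= 10000010110


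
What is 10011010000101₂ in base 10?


Positional values:
Bit 0: 1 × 2^0 = 1
Bit 2: 1 × 2^2 = 4
Bit 7: 1 × 2^7 = 128
Bit 9: 1 × 2^9 = 512
Bit 10: 1 × 2^10 = 1024
Bit 13: 1 × 2^13 = 8192
Sum = 1 + 4 + 128 + 512 + 1024 + 8192
= 9861


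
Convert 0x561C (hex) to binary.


Each hex digit → 4 binary bits:
  5 = 0101
  6 = 0110
  1 = 0001
  C = 1100
Concatenate: 0101 0110 0001 1100
= 0101011000011100


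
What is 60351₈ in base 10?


Positional values:
Position 0: 1 × 8^0 = 1
Position 1: 5 × 8^1 = 40
Position 2: 3 × 8^2 = 192
Position 3: 0 × 8^3 = 0
Position 4: 6 × 8^4 = 24576
Sum = 1 + 40 + 192 + 0 + 24576
= 24809


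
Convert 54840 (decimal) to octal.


Divide by 8 repeatedly:
54840 ÷ 8 = 6855 remainder 0
6855 ÷ 8 = 856 remainder 7
856 ÷ 8 = 107 remainder 0
107 ÷ 8 = 13 remainder 3
13 ÷ 8 = 1 remainder 5
1 ÷ 8 = 0 remainder 1
Reading remainders bottom-up:
= 0o153070


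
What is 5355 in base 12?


Divide by 12 repeatedly:
5355 ÷ 12 = 446 remainder 3
446 ÷ 12 = 37 remainder 2
37 ÷ 12 = 3 remainder 1
3 ÷ 12 = 0 remainder 3
Reading remainders bottom-up:
= 3123


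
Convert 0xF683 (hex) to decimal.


Positional values:
Position 0: 3 × 16^0 = 3 × 1 = 3
Position 1: 8 × 16^1 = 8 × 16 = 128
Position 2: 6 × 16^2 = 6 × 256 = 1536
Position 3: F × 16^3 = 15 × 4096 = 61440
Sum = 3 + 128 + 1536 + 61440
= 63107


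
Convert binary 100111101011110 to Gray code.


Binary: 100111101011110
Gray code: G = B XOR (B >> 1)
B >> 1 = 010011110101111
100111101011110 XOR 010011110101111:
  1 XOR 0 = 1
  0 XOR 1 = 1
  0 XOR 0 = 0
  1 XOR 0 = 1
  1 XOR 1 = 0
  1 XOR 1 = 0
  1 XOR 1 = 0
  0 XOR 1 = 1
  1 XOR 0 = 1
  0 XOR 1 = 1
  1 XOR 0 = 1
  1 XOR 1 = 0
  1 XOR 1 = 0
  1 XOR 1 = 0
  0 XOR 1 = 1
= 110100011110001


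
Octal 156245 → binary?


Each octal digit → 3 binary bits:
  1 = 001
  5 = 101
  6 = 110
  2 = 010
  4 = 100
  5 = 101
Concatenate: 001 101 110 010 100 101
= 001101110010100101


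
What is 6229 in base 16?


Divide by 16 repeatedly:
6229 ÷ 16 = 389 remainder 5 (5)
389 ÷ 16 = 24 remainder 5 (5)
24 ÷ 16 = 1 remainder 8 (8)
1 ÷ 16 = 0 remainder 1 (1)
Reading remainders bottom-up:
= 0x1855


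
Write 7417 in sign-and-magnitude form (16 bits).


Sign bit: 0 (positive)
Magnitude: 7417 = 001110011111001
= 0001110011111001


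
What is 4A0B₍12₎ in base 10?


Positional values (base 12):
  B × 12^0 = 11 × 1 = 11
  0 × 12^1 = 0 × 12 = 0
  A × 12^2 = 10 × 144 = 1440
  4 × 12^3 = 4 × 1728 = 6912
Sum = 11 + 0 + 1440 + 6912
= 8363


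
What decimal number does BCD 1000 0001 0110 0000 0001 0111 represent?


Each 4-bit group → digit:
  1000 → 8
  0001 → 1
  0110 → 6
  0000 → 0
  0001 → 1
  0111 → 7
= 816017


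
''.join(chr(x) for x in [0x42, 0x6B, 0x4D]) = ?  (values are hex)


Codes (hex): 0x42 0x6B 0x4D
Per-code ASCII lookup:
  0x42 = 66  (range 65-90: uppercase, 66 - 65 = 1) → 'B'
  0x6B = 107  (range 97-122: lowercase, 107 - 97 = 10) → 'k'
  0x4D = 77  (range 65-90: uppercase, 77 - 65 = 12) → 'M'
= 'BkM'


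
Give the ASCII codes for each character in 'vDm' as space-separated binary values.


String: 'vDm'  (3 characters)
Per-character ASCII lookup:
  'v': lowercase starts at 97: 'v' = 97 + 21 = 118 → 1110110
  'D': uppercase starts at 65: 'D' = 65 + 3 = 68 → 1000100
  'm': lowercase starts at 97: 'm' = 97 + 12 = 109 → 1101101
= 1110110 1000100 1101101


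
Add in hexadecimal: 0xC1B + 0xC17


Align and add column by column (LSB to MSB, each column mod 16 with carry):
  0C1B
+ 0C17
  ----
  col 0: B(11) + 7(7) + 0 (carry in) = 18 → 2(2), carry out 1
  col 1: 1(1) + 1(1) + 1 (carry in) = 3 → 3(3), carry out 0
  col 2: C(12) + C(12) + 0 (carry in) = 24 → 8(8), carry out 1
  col 3: 0(0) + 0(0) + 1 (carry in) = 1 → 1(1), carry out 0
Reading digits MSB→LSB: 1832
Strip leading zeros: 1832
= 0x1832


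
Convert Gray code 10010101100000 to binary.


Gray code: 10010101100000
MSB stays the same: 1
Each subsequent bit = prev_binary XOR current_gray:
  B[1] = 1 XOR 0 = 1
  B[2] = 1 XOR 0 = 1
  B[3] = 1 XOR 1 = 0
  B[4] = 0 XOR 0 = 0
  B[5] = 0 XOR 1 = 1
  B[6] = 1 XOR 0 = 1
  B[7] = 1 XOR 1 = 0
  B[8] = 0 XOR 1 = 1
  B[9] = 1 XOR 0 = 1
  B[10] = 1 XOR 0 = 1
  B[11] = 1 XOR 0 = 1
  B[12] = 1 XOR 0 = 1
  B[13] = 1 XOR 0 = 1
= 11100110111111 (14783 decimal)


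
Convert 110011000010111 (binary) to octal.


Group into 3-bit groups: 110011000010111
  110 = 6
  011 = 3
  000 = 0
  010 = 2
  111 = 7
= 0o63027


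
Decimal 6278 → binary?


Divide by 2 repeatedly:
6278 ÷ 2 = 3139 remainder 0
3139 ÷ 2 = 1569 remainder 1
1569 ÷ 2 = 784 remainder 1
784 ÷ 2 = 392 remainder 0
392 ÷ 2 = 196 remainder 0
196 ÷ 2 = 98 remainder 0
98 ÷ 2 = 49 remainder 0
49 ÷ 2 = 24 remainder 1
24 ÷ 2 = 12 remainder 0
12 ÷ 2 = 6 remainder 0
6 ÷ 2 = 3 remainder 0
3 ÷ 2 = 1 remainder 1
1 ÷ 2 = 0 remainder 1
Reading remainders bottom-up:
= 1100010000110


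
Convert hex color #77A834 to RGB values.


Hex: #77A834
R = 77₁₆ = 119
G = A8₁₆ = 168
B = 34₁₆ = 52
= RGB(119, 168, 52)


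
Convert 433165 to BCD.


Each digit → 4-bit binary:
  4 → 0100
  3 → 0011
  3 → 0011
  1 → 0001
  6 → 0110
  5 → 0101
= 0100 0011 0011 0001 0110 0101


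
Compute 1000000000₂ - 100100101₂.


Align and subtract column by column (LSB to MSB, borrowing when needed):
  1000000000
- 0100100101
  ----------
  col 0: (0 - 0 borrow-in) - 1 → borrow from next column: (0+2) - 1 = 1, borrow out 1
  col 1: (0 - 1 borrow-in) - 0 → borrow from next column: (-1+2) - 0 = 1, borrow out 1
  col 2: (0 - 1 borrow-in) - 1 → borrow from next column: (-1+2) - 1 = 0, borrow out 1
  col 3: (0 - 1 borrow-in) - 0 → borrow from next column: (-1+2) - 0 = 1, borrow out 1
  col 4: (0 - 1 borrow-in) - 0 → borrow from next column: (-1+2) - 0 = 1, borrow out 1
  col 5: (0 - 1 borrow-in) - 1 → borrow from next column: (-1+2) - 1 = 0, borrow out 1
  col 6: (0 - 1 borrow-in) - 0 → borrow from next column: (-1+2) - 0 = 1, borrow out 1
  col 7: (0 - 1 borrow-in) - 0 → borrow from next column: (-1+2) - 0 = 1, borrow out 1
  col 8: (0 - 1 borrow-in) - 1 → borrow from next column: (-1+2) - 1 = 0, borrow out 1
  col 9: (1 - 1 borrow-in) - 0 → 0 - 0 = 0, borrow out 0
Reading bits MSB→LSB: 0011011011
Strip leading zeros: 11011011
= 11011011


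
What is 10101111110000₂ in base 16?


Group into 4-bit nibbles: 0010101111110000
  0010 = 2
  1011 = B
  1111 = F
  0000 = 0
= 0x2BF0


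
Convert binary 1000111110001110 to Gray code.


Binary: 1000111110001110
Gray code: G = B XOR (B >> 1)
B >> 1 = 0100011111000111
1000111110001110 XOR 0100011111000111:
  1 XOR 0 = 1
  0 XOR 1 = 1
  0 XOR 0 = 0
  0 XOR 0 = 0
  1 XOR 0 = 1
  1 XOR 1 = 0
  1 XOR 1 = 0
  1 XOR 1 = 0
  1 XOR 1 = 0
  0 XOR 1 = 1
  0 XOR 0 = 0
  0 XOR 0 = 0
  1 XOR 0 = 1
  1 XOR 1 = 0
  1 XOR 1 = 0
  0 XOR 1 = 1
= 1100100001001001


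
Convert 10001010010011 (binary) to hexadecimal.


Group into 4-bit nibbles: 0010001010010011
  0010 = 2
  0010 = 2
  1001 = 9
  0011 = 3
= 0x2293


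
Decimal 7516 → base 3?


Divide by 3 repeatedly:
7516 ÷ 3 = 2505 remainder 1
2505 ÷ 3 = 835 remainder 0
835 ÷ 3 = 278 remainder 1
278 ÷ 3 = 92 remainder 2
92 ÷ 3 = 30 remainder 2
30 ÷ 3 = 10 remainder 0
10 ÷ 3 = 3 remainder 1
3 ÷ 3 = 1 remainder 0
1 ÷ 3 = 0 remainder 1
Reading remainders bottom-up:
= 101022101


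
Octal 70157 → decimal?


Positional values:
Position 0: 7 × 8^0 = 7
Position 1: 5 × 8^1 = 40
Position 2: 1 × 8^2 = 64
Position 3: 0 × 8^3 = 0
Position 4: 7 × 8^4 = 28672
Sum = 7 + 40 + 64 + 0 + 28672
= 28783


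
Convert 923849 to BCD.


Each digit → 4-bit binary:
  9 → 1001
  2 → 0010
  3 → 0011
  8 → 1000
  4 → 0100
  9 → 1001
= 1001 0010 0011 1000 0100 1001


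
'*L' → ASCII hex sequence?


String: '*L'  (2 characters)
Per-character ASCII lookup:
  '*': special character: '*' = 42 → 0x2A
  'L': uppercase starts at 65: 'L' = 65 + 11 = 76 → 0x4C
= 0x2A 0x4C


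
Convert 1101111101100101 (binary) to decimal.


Positional values:
Bit 0: 1 × 2^0 = 1
Bit 2: 1 × 2^2 = 4
Bit 5: 1 × 2^5 = 32
Bit 6: 1 × 2^6 = 64
Bit 8: 1 × 2^8 = 256
Bit 9: 1 × 2^9 = 512
Bit 10: 1 × 2^10 = 1024
Bit 11: 1 × 2^11 = 2048
Bit 12: 1 × 2^12 = 4096
Bit 14: 1 × 2^14 = 16384
Bit 15: 1 × 2^15 = 32768
Sum = 1 + 4 + 32 + 64 + 256 + 512 + 1024 + 2048 + 4096 + 16384 + 32768
= 57189


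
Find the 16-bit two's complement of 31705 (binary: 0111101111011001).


Original: 0111101111011001
Step 1 - Invert all bits: 1000010000100110
Step 2 - Add 1: 1000010000100110 + 1
= 1000010000100111 (represents -31705)


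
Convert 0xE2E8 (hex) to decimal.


Positional values:
Position 0: 8 × 16^0 = 8 × 1 = 8
Position 1: E × 16^1 = 14 × 16 = 224
Position 2: 2 × 16^2 = 2 × 256 = 512
Position 3: E × 16^3 = 14 × 4096 = 57344
Sum = 8 + 224 + 512 + 57344
= 58088


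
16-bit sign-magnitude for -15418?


Sign bit: 1 (negative)
Magnitude: 15418 = 011110000111010
= 1011110000111010


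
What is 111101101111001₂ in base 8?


Group into 3-bit groups: 111101101111001
  111 = 7
  101 = 5
  101 = 5
  111 = 7
  001 = 1
= 0o75571


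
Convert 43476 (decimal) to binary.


Divide by 2 repeatedly:
43476 ÷ 2 = 21738 remainder 0
21738 ÷ 2 = 10869 remainder 0
10869 ÷ 2 = 5434 remainder 1
5434 ÷ 2 = 2717 remainder 0
2717 ÷ 2 = 1358 remainder 1
1358 ÷ 2 = 679 remainder 0
679 ÷ 2 = 339 remainder 1
339 ÷ 2 = 169 remainder 1
169 ÷ 2 = 84 remainder 1
84 ÷ 2 = 42 remainder 0
42 ÷ 2 = 21 remainder 0
21 ÷ 2 = 10 remainder 1
10 ÷ 2 = 5 remainder 0
5 ÷ 2 = 2 remainder 1
2 ÷ 2 = 1 remainder 0
1 ÷ 2 = 0 remainder 1
Reading remainders bottom-up:
= 1010100111010100


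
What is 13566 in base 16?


Divide by 16 repeatedly:
13566 ÷ 16 = 847 remainder 14 (E)
847 ÷ 16 = 52 remainder 15 (F)
52 ÷ 16 = 3 remainder 4 (4)
3 ÷ 16 = 0 remainder 3 (3)
Reading remainders bottom-up:
= 0x34FE


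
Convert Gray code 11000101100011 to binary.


Gray code: 11000101100011
MSB stays the same: 1
Each subsequent bit = prev_binary XOR current_gray:
  B[1] = 1 XOR 1 = 0
  B[2] = 0 XOR 0 = 0
  B[3] = 0 XOR 0 = 0
  B[4] = 0 XOR 0 = 0
  B[5] = 0 XOR 1 = 1
  B[6] = 1 XOR 0 = 1
  B[7] = 1 XOR 1 = 0
  B[8] = 0 XOR 1 = 1
  B[9] = 1 XOR 0 = 1
  B[10] = 1 XOR 0 = 1
  B[11] = 1 XOR 0 = 1
  B[12] = 1 XOR 1 = 0
  B[13] = 0 XOR 1 = 1
= 10000110111101 (8637 decimal)


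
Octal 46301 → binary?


Each octal digit → 3 binary bits:
  4 = 100
  6 = 110
  3 = 011
  0 = 000
  1 = 001
Concatenate: 100 110 011 000 001
= 100110011000001


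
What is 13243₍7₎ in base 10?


Positional values (base 7):
  3 × 7^0 = 3 × 1 = 3
  4 × 7^1 = 4 × 7 = 28
  2 × 7^2 = 2 × 49 = 98
  3 × 7^3 = 3 × 343 = 1029
  1 × 7^4 = 1 × 2401 = 2401
Sum = 3 + 28 + 98 + 1029 + 2401
= 3559


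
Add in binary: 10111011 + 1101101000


Align and add column by column (LSB to MSB, carry propagating):
  00010111011
+ 01101101000
  -----------
  col 0: 1 + 0 + 0 (carry in) = 1 → bit 1, carry out 0
  col 1: 1 + 0 + 0 (carry in) = 1 → bit 1, carry out 0
  col 2: 0 + 0 + 0 (carry in) = 0 → bit 0, carry out 0
  col 3: 1 + 1 + 0 (carry in) = 2 → bit 0, carry out 1
  col 4: 1 + 0 + 1 (carry in) = 2 → bit 0, carry out 1
  col 5: 1 + 1 + 1 (carry in) = 3 → bit 1, carry out 1
  col 6: 0 + 1 + 1 (carry in) = 2 → bit 0, carry out 1
  col 7: 1 + 0 + 1 (carry in) = 2 → bit 0, carry out 1
  col 8: 0 + 1 + 1 (carry in) = 2 → bit 0, carry out 1
  col 9: 0 + 1 + 1 (carry in) = 2 → bit 0, carry out 1
  col 10: 0 + 0 + 1 (carry in) = 1 → bit 1, carry out 0
Reading bits MSB→LSB: 10000100011
Strip leading zeros: 10000100011
= 10000100011


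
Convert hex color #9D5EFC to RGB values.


Hex: #9D5EFC
R = 9D₁₆ = 157
G = 5E₁₆ = 94
B = FC₁₆ = 252
= RGB(157, 94, 252)


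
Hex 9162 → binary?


Each hex digit → 4 binary bits:
  9 = 1001
  1 = 0001
  6 = 0110
  2 = 0010
Concatenate: 1001 0001 0110 0010
= 1001000101100010


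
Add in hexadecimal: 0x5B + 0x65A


Align and add column by column (LSB to MSB, each column mod 16 with carry):
  005B
+ 065A
  ----
  col 0: B(11) + A(10) + 0 (carry in) = 21 → 5(5), carry out 1
  col 1: 5(5) + 5(5) + 1 (carry in) = 11 → B(11), carry out 0
  col 2: 0(0) + 6(6) + 0 (carry in) = 6 → 6(6), carry out 0
  col 3: 0(0) + 0(0) + 0 (carry in) = 0 → 0(0), carry out 0
Reading digits MSB→LSB: 06B5
Strip leading zeros: 6B5
= 0x6B5


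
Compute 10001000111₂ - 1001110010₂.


Align and subtract column by column (LSB to MSB, borrowing when needed):
  10001000111
- 01001110010
  -----------
  col 0: (1 - 0 borrow-in) - 0 → 1 - 0 = 1, borrow out 0
  col 1: (1 - 0 borrow-in) - 1 → 1 - 1 = 0, borrow out 0
  col 2: (1 - 0 borrow-in) - 0 → 1 - 0 = 1, borrow out 0
  col 3: (0 - 0 borrow-in) - 0 → 0 - 0 = 0, borrow out 0
  col 4: (0 - 0 borrow-in) - 1 → borrow from next column: (0+2) - 1 = 1, borrow out 1
  col 5: (0 - 1 borrow-in) - 1 → borrow from next column: (-1+2) - 1 = 0, borrow out 1
  col 6: (1 - 1 borrow-in) - 1 → borrow from next column: (0+2) - 1 = 1, borrow out 1
  col 7: (0 - 1 borrow-in) - 0 → borrow from next column: (-1+2) - 0 = 1, borrow out 1
  col 8: (0 - 1 borrow-in) - 0 → borrow from next column: (-1+2) - 0 = 1, borrow out 1
  col 9: (0 - 1 borrow-in) - 1 → borrow from next column: (-1+2) - 1 = 0, borrow out 1
  col 10: (1 - 1 borrow-in) - 0 → 0 - 0 = 0, borrow out 0
Reading bits MSB→LSB: 00111010101
Strip leading zeros: 111010101
= 111010101


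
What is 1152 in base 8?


Divide by 8 repeatedly:
1152 ÷ 8 = 144 remainder 0
144 ÷ 8 = 18 remainder 0
18 ÷ 8 = 2 remainder 2
2 ÷ 8 = 0 remainder 2
Reading remainders bottom-up:
= 0o2200


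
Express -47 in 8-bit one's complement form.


Original: 00101111
Invert all bits:
  bit 0: 0 → 1
  bit 1: 0 → 1
  bit 2: 1 → 0
  bit 3: 0 → 1
  bit 4: 1 → 0
  bit 5: 1 → 0
  bit 6: 1 → 0
  bit 7: 1 → 0
= 11010000


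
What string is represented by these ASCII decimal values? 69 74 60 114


Codes (decimal): 69 74 60 114
Per-code ASCII lookup:
  69  (range 65-90: uppercase, 69 - 65 = 4) → 'E'
  74  (range 65-90: uppercase, 74 - 65 = 9) → 'J'
  60  (special character) → '<'
  114  (range 97-122: lowercase, 114 - 97 = 17) → 'r'
= 'EJ<r'


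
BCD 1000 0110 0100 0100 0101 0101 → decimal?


Each 4-bit group → digit:
  1000 → 8
  0110 → 6
  0100 → 4
  0100 → 4
  0101 → 5
  0101 → 5
= 864455


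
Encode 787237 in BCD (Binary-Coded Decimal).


Each digit → 4-bit binary:
  7 → 0111
  8 → 1000
  7 → 0111
  2 → 0010
  3 → 0011
  7 → 0111
= 0111 1000 0111 0010 0011 0111


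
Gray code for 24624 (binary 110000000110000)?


Binary: 110000000110000
Gray code: G = B XOR (B >> 1)
B >> 1 = 011000000011000
110000000110000 XOR 011000000011000:
  1 XOR 0 = 1
  1 XOR 1 = 0
  0 XOR 1 = 1
  0 XOR 0 = 0
  0 XOR 0 = 0
  0 XOR 0 = 0
  0 XOR 0 = 0
  0 XOR 0 = 0
  0 XOR 0 = 0
  1 XOR 0 = 1
  1 XOR 1 = 0
  0 XOR 1 = 1
  0 XOR 0 = 0
  0 XOR 0 = 0
  0 XOR 0 = 0
= 101000000101000


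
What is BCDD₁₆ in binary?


Each hex digit → 4 binary bits:
  B = 1011
  C = 1100
  D = 1101
  D = 1101
Concatenate: 1011 1100 1101 1101
= 1011110011011101


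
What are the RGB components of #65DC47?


Hex: #65DC47
R = 65₁₆ = 101
G = DC₁₆ = 220
B = 47₁₆ = 71
= RGB(101, 220, 71)


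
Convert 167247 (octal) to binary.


Each octal digit → 3 binary bits:
  1 = 001
  6 = 110
  7 = 111
  2 = 010
  4 = 100
  7 = 111
Concatenate: 001 110 111 010 100 111
= 001110111010100111


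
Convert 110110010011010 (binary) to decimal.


Positional values:
Bit 1: 1 × 2^1 = 2
Bit 3: 1 × 2^3 = 8
Bit 4: 1 × 2^4 = 16
Bit 7: 1 × 2^7 = 128
Bit 10: 1 × 2^10 = 1024
Bit 11: 1 × 2^11 = 2048
Bit 13: 1 × 2^13 = 8192
Bit 14: 1 × 2^14 = 16384
Sum = 2 + 8 + 16 + 128 + 1024 + 2048 + 8192 + 16384
= 27802


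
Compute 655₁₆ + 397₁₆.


Align and add column by column (LSB to MSB, each column mod 16 with carry):
  0655
+ 0397
  ----
  col 0: 5(5) + 7(7) + 0 (carry in) = 12 → C(12), carry out 0
  col 1: 5(5) + 9(9) + 0 (carry in) = 14 → E(14), carry out 0
  col 2: 6(6) + 3(3) + 0 (carry in) = 9 → 9(9), carry out 0
  col 3: 0(0) + 0(0) + 0 (carry in) = 0 → 0(0), carry out 0
Reading digits MSB→LSB: 09EC
Strip leading zeros: 9EC
= 0x9EC


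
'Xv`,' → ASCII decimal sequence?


String: 'Xv`,'  (4 characters)
Per-character ASCII lookup:
  'X': uppercase starts at 65: 'X' = 65 + 23 = 88
  'v': lowercase starts at 97: 'v' = 97 + 21 = 118
  '`': special character: '`' = 96
  ',': special character: ',' = 44
= 88 118 96 44


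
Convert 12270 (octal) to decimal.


Positional values:
Position 0: 0 × 8^0 = 0
Position 1: 7 × 8^1 = 56
Position 2: 2 × 8^2 = 128
Position 3: 2 × 8^3 = 1024
Position 4: 1 × 8^4 = 4096
Sum = 0 + 56 + 128 + 1024 + 4096
= 5304


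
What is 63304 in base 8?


Divide by 8 repeatedly:
63304 ÷ 8 = 7913 remainder 0
7913 ÷ 8 = 989 remainder 1
989 ÷ 8 = 123 remainder 5
123 ÷ 8 = 15 remainder 3
15 ÷ 8 = 1 remainder 7
1 ÷ 8 = 0 remainder 1
Reading remainders bottom-up:
= 0o173510


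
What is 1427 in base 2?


Divide by 2 repeatedly:
1427 ÷ 2 = 713 remainder 1
713 ÷ 2 = 356 remainder 1
356 ÷ 2 = 178 remainder 0
178 ÷ 2 = 89 remainder 0
89 ÷ 2 = 44 remainder 1
44 ÷ 2 = 22 remainder 0
22 ÷ 2 = 11 remainder 0
11 ÷ 2 = 5 remainder 1
5 ÷ 2 = 2 remainder 1
2 ÷ 2 = 1 remainder 0
1 ÷ 2 = 0 remainder 1
Reading remainders bottom-up:
= 10110010011


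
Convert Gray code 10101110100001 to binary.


Gray code: 10101110100001
MSB stays the same: 1
Each subsequent bit = prev_binary XOR current_gray:
  B[1] = 1 XOR 0 = 1
  B[2] = 1 XOR 1 = 0
  B[3] = 0 XOR 0 = 0
  B[4] = 0 XOR 1 = 1
  B[5] = 1 XOR 1 = 0
  B[6] = 0 XOR 1 = 1
  B[7] = 1 XOR 0 = 1
  B[8] = 1 XOR 1 = 0
  B[9] = 0 XOR 0 = 0
  B[10] = 0 XOR 0 = 0
  B[11] = 0 XOR 0 = 0
  B[12] = 0 XOR 0 = 0
  B[13] = 0 XOR 1 = 1
= 11001011000001 (12993 decimal)


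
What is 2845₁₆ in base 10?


Positional values:
Position 0: 5 × 16^0 = 5 × 1 = 5
Position 1: 4 × 16^1 = 4 × 16 = 64
Position 2: 8 × 16^2 = 8 × 256 = 2048
Position 3: 2 × 16^3 = 2 × 4096 = 8192
Sum = 5 + 64 + 2048 + 8192
= 10309


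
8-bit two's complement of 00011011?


Original: 00011011
Step 1 - Invert all bits: 11100100
Step 2 - Add 1: 11100100 + 1
= 11100101 (represents -27)


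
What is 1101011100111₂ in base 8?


Group into 3-bit groups: 001101011100111
  001 = 1
  101 = 5
  011 = 3
  100 = 4
  111 = 7
= 0o15347


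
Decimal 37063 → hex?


Divide by 16 repeatedly:
37063 ÷ 16 = 2316 remainder 7 (7)
2316 ÷ 16 = 144 remainder 12 (C)
144 ÷ 16 = 9 remainder 0 (0)
9 ÷ 16 = 0 remainder 9 (9)
Reading remainders bottom-up:
= 0x90C7


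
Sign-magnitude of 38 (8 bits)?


Sign bit: 0 (positive)
Magnitude: 38 = 0100110
= 00100110


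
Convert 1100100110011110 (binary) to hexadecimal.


Group into 4-bit nibbles: 1100100110011110
  1100 = C
  1001 = 9
  1001 = 9
  1110 = E
= 0xC99E


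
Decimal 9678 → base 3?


Divide by 3 repeatedly:
9678 ÷ 3 = 3226 remainder 0
3226 ÷ 3 = 1075 remainder 1
1075 ÷ 3 = 358 remainder 1
358 ÷ 3 = 119 remainder 1
119 ÷ 3 = 39 remainder 2
39 ÷ 3 = 13 remainder 0
13 ÷ 3 = 4 remainder 1
4 ÷ 3 = 1 remainder 1
1 ÷ 3 = 0 remainder 1
Reading remainders bottom-up:
= 111021110


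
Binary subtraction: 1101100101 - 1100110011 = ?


Align and subtract column by column (LSB to MSB, borrowing when needed):
  1101100101
- 1100110011
  ----------
  col 0: (1 - 0 borrow-in) - 1 → 1 - 1 = 0, borrow out 0
  col 1: (0 - 0 borrow-in) - 1 → borrow from next column: (0+2) - 1 = 1, borrow out 1
  col 2: (1 - 1 borrow-in) - 0 → 0 - 0 = 0, borrow out 0
  col 3: (0 - 0 borrow-in) - 0 → 0 - 0 = 0, borrow out 0
  col 4: (0 - 0 borrow-in) - 1 → borrow from next column: (0+2) - 1 = 1, borrow out 1
  col 5: (1 - 1 borrow-in) - 1 → borrow from next column: (0+2) - 1 = 1, borrow out 1
  col 6: (1 - 1 borrow-in) - 0 → 0 - 0 = 0, borrow out 0
  col 7: (0 - 0 borrow-in) - 0 → 0 - 0 = 0, borrow out 0
  col 8: (1 - 0 borrow-in) - 1 → 1 - 1 = 0, borrow out 0
  col 9: (1 - 0 borrow-in) - 1 → 1 - 1 = 0, borrow out 0
Reading bits MSB→LSB: 0000110010
Strip leading zeros: 110010
= 110010


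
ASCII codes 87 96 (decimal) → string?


Codes (decimal): 87 96
Per-code ASCII lookup:
  87  (range 65-90: uppercase, 87 - 65 = 22) → 'W'
  96  (special character) → '`'
= 'W`'


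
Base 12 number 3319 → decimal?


Positional values (base 12):
  9 × 12^0 = 9 × 1 = 9
  1 × 12^1 = 1 × 12 = 12
  3 × 12^2 = 3 × 144 = 432
  3 × 12^3 = 3 × 1728 = 5184
Sum = 9 + 12 + 432 + 5184
= 5637


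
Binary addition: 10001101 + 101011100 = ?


Align and add column by column (LSB to MSB, carry propagating):
  0010001101
+ 0101011100
  ----------
  col 0: 1 + 0 + 0 (carry in) = 1 → bit 1, carry out 0
  col 1: 0 + 0 + 0 (carry in) = 0 → bit 0, carry out 0
  col 2: 1 + 1 + 0 (carry in) = 2 → bit 0, carry out 1
  col 3: 1 + 1 + 1 (carry in) = 3 → bit 1, carry out 1
  col 4: 0 + 1 + 1 (carry in) = 2 → bit 0, carry out 1
  col 5: 0 + 0 + 1 (carry in) = 1 → bit 1, carry out 0
  col 6: 0 + 1 + 0 (carry in) = 1 → bit 1, carry out 0
  col 7: 1 + 0 + 0 (carry in) = 1 → bit 1, carry out 0
  col 8: 0 + 1 + 0 (carry in) = 1 → bit 1, carry out 0
  col 9: 0 + 0 + 0 (carry in) = 0 → bit 0, carry out 0
Reading bits MSB→LSB: 0111101001
Strip leading zeros: 111101001
= 111101001


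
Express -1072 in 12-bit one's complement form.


Original: 010000110000
Invert all bits:
  bit 0: 0 → 1
  bit 1: 1 → 0
  bit 2: 0 → 1
  bit 3: 0 → 1
  bit 4: 0 → 1
  bit 5: 0 → 1
  bit 6: 1 → 0
  bit 7: 1 → 0
  bit 8: 0 → 1
  bit 9: 0 → 1
  bit 10: 0 → 1
  bit 11: 0 → 1
= 101111001111


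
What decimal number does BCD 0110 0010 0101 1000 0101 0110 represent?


Each 4-bit group → digit:
  0110 → 6
  0010 → 2
  0101 → 5
  1000 → 8
  0101 → 5
  0110 → 6
= 625856


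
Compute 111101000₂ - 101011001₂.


Align and subtract column by column (LSB to MSB, borrowing when needed):
  111101000
- 101011001
  ---------
  col 0: (0 - 0 borrow-in) - 1 → borrow from next column: (0+2) - 1 = 1, borrow out 1
  col 1: (0 - 1 borrow-in) - 0 → borrow from next column: (-1+2) - 0 = 1, borrow out 1
  col 2: (0 - 1 borrow-in) - 0 → borrow from next column: (-1+2) - 0 = 1, borrow out 1
  col 3: (1 - 1 borrow-in) - 1 → borrow from next column: (0+2) - 1 = 1, borrow out 1
  col 4: (0 - 1 borrow-in) - 1 → borrow from next column: (-1+2) - 1 = 0, borrow out 1
  col 5: (1 - 1 borrow-in) - 0 → 0 - 0 = 0, borrow out 0
  col 6: (1 - 0 borrow-in) - 1 → 1 - 1 = 0, borrow out 0
  col 7: (1 - 0 borrow-in) - 0 → 1 - 0 = 1, borrow out 0
  col 8: (1 - 0 borrow-in) - 1 → 1 - 1 = 0, borrow out 0
Reading bits MSB→LSB: 010001111
Strip leading zeros: 10001111
= 10001111


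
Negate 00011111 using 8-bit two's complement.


Original: 00011111
Step 1 - Invert all bits: 11100000
Step 2 - Add 1: 11100000 + 1
= 11100001 (represents -31)


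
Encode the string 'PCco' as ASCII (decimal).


String: 'PCco'  (4 characters)
Per-character ASCII lookup:
  'P': uppercase starts at 65: 'P' = 65 + 15 = 80
  'C': uppercase starts at 65: 'C' = 65 + 2 = 67
  'c': lowercase starts at 97: 'c' = 97 + 2 = 99
  'o': lowercase starts at 97: 'o' = 97 + 14 = 111
= 80 67 99 111


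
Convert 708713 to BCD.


Each digit → 4-bit binary:
  7 → 0111
  0 → 0000
  8 → 1000
  7 → 0111
  1 → 0001
  3 → 0011
= 0111 0000 1000 0111 0001 0011


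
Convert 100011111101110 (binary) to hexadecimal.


Group into 4-bit nibbles: 0100011111101110
  0100 = 4
  0111 = 7
  1110 = E
  1110 = E
= 0x47EE


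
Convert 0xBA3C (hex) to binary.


Each hex digit → 4 binary bits:
  B = 1011
  A = 1010
  3 = 0011
  C = 1100
Concatenate: 1011 1010 0011 1100
= 1011101000111100


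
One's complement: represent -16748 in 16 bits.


Original: 0100000101101100
Invert all bits:
  bit 0: 0 → 1
  bit 1: 1 → 0
  bit 2: 0 → 1
  bit 3: 0 → 1
  bit 4: 0 → 1
  bit 5: 0 → 1
  bit 6: 0 → 1
  bit 7: 1 → 0
  bit 8: 0 → 1
  bit 9: 1 → 0
  bit 10: 1 → 0
  bit 11: 0 → 1
  bit 12: 1 → 0
  bit 13: 1 → 0
  bit 14: 0 → 1
  bit 15: 0 → 1
= 1011111010010011


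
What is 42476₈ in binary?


Each octal digit → 3 binary bits:
  4 = 100
  2 = 010
  4 = 100
  7 = 111
  6 = 110
Concatenate: 100 010 100 111 110
= 100010100111110


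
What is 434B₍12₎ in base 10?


Positional values (base 12):
  B × 12^0 = 11 × 1 = 11
  4 × 12^1 = 4 × 12 = 48
  3 × 12^2 = 3 × 144 = 432
  4 × 12^3 = 4 × 1728 = 6912
Sum = 11 + 48 + 432 + 6912
= 7403


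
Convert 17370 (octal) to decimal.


Positional values:
Position 0: 0 × 8^0 = 0
Position 1: 7 × 8^1 = 56
Position 2: 3 × 8^2 = 192
Position 3: 7 × 8^3 = 3584
Position 4: 1 × 8^4 = 4096
Sum = 0 + 56 + 192 + 3584 + 4096
= 7928


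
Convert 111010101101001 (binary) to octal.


Group into 3-bit groups: 111010101101001
  111 = 7
  010 = 2
  101 = 5
  101 = 5
  001 = 1
= 0o72551


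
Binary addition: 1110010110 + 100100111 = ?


Align and add column by column (LSB to MSB, carry propagating):
  01110010110
+ 00100100111
  -----------
  col 0: 0 + 1 + 0 (carry in) = 1 → bit 1, carry out 0
  col 1: 1 + 1 + 0 (carry in) = 2 → bit 0, carry out 1
  col 2: 1 + 1 + 1 (carry in) = 3 → bit 1, carry out 1
  col 3: 0 + 0 + 1 (carry in) = 1 → bit 1, carry out 0
  col 4: 1 + 0 + 0 (carry in) = 1 → bit 1, carry out 0
  col 5: 0 + 1 + 0 (carry in) = 1 → bit 1, carry out 0
  col 6: 0 + 0 + 0 (carry in) = 0 → bit 0, carry out 0
  col 7: 1 + 0 + 0 (carry in) = 1 → bit 1, carry out 0
  col 8: 1 + 1 + 0 (carry in) = 2 → bit 0, carry out 1
  col 9: 1 + 0 + 1 (carry in) = 2 → bit 0, carry out 1
  col 10: 0 + 0 + 1 (carry in) = 1 → bit 1, carry out 0
Reading bits MSB→LSB: 10010111101
Strip leading zeros: 10010111101
= 10010111101
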